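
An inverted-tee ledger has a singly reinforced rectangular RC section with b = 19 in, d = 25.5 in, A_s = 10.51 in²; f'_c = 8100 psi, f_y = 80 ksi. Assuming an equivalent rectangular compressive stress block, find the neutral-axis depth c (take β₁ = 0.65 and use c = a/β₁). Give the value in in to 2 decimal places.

c ≈ 9.89 in

T = A_s f_y = 10.51 × 80 = 840.8 kips.
a = T/(0.85 f'_c b) = 840.8/(0.85 × 8.1 × 19) = 6.4274 in.
With β₁ = 0.65, c = a/β₁ = 6.4274/0.65 = 9.89 in.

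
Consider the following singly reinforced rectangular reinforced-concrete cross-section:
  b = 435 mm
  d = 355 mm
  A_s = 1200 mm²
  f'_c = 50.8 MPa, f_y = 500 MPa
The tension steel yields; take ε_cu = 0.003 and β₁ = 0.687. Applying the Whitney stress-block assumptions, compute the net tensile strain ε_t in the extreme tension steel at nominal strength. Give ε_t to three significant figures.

ε_t ≈ 0.0199

a = A_s f_y/(0.85 f'_c b) = 31.94 mm.
β₁ = 0.687, so c = a/β₁ = 31.94/0.687 = 46.49 mm.
From the linear strain diagram with ε_cu = 0.003: ε_t = 0.003 (d − c)/c = 0.003 × (355 − 46.49)/46.49 = 0.0199.
Since ε_t ≥ 0.005, the section is tension-controlled.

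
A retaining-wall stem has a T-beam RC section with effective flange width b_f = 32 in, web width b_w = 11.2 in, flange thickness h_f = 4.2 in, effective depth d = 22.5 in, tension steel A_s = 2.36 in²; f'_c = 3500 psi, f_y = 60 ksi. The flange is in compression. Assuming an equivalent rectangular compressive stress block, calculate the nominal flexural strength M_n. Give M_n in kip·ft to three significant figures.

M_n ≈ 257 kip·ft

Tension: T = A_s f_y = 2.36 × 60 = 141.6 kips.
Try a within the flange: a = T/(0.85 f'_c b_f) = 141.6/(0.85 × 3.5 × 32) = 1.487 in.
Since a = 1.487 ≤ h_f = 4.2 in, the stress block lies entirely in the flange; analyse as a rectangular beam of width b_f.
M_n = T(d − a/2) = 141.6 × (22.5 − 0.7435) = 3080.7 kip·in.
M_n = 3080.7/12 = 256.73 kip·ft.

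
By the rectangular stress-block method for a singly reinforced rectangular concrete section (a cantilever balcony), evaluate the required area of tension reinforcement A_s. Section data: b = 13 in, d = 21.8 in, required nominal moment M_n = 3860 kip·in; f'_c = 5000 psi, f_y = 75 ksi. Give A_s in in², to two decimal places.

A_s ≈ 2.57 in²

From M_n = 0.85 f'_c a b (d − a/2):
a = d − √(d² − 2M_n/(0.85 f'_c b)) = 21.8 − √(21.8² − 2 × 3860/(0.85 × 5 × 13)) = 3.483 in.
A_s = 0.85 f'_c a b / f_y = 0.85 × 5 × 3.483 × 13 / 75 = 2.566 in².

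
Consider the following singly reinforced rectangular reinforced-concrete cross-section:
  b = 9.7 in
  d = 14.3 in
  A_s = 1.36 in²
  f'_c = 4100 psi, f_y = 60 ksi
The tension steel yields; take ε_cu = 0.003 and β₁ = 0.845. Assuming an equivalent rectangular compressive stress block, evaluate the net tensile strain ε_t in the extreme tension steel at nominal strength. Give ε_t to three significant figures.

ε_t ≈ 0.0120

a = A_s f_y/(0.85 f'_c b) = 2.414 in.
β₁ = 0.845, so c = a/β₁ = 2.414/0.845 = 2.857 in.
From the linear strain diagram with ε_cu = 0.003: ε_t = 0.003 (d − c)/c = 0.003 × (14.3 − 2.857)/2.857 = 0.0120.
Since ε_t ≥ 0.005, the section is tension-controlled.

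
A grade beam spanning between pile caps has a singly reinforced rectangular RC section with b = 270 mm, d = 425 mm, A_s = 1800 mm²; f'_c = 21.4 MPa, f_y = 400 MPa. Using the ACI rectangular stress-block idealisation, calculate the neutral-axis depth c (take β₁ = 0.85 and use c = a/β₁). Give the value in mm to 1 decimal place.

T = A_s f_y = 1800 × 400 = 720000 N = 720 kN.
Setting C = 0.85 f'_c a b equal to T: a = 720000/(0.85 × 21.4 × 270) = 146.601 mm.
With β₁ = 0.85, c = a/β₁ = 146.601/0.85 = 172.5 mm.

c ≈ 172.5 mm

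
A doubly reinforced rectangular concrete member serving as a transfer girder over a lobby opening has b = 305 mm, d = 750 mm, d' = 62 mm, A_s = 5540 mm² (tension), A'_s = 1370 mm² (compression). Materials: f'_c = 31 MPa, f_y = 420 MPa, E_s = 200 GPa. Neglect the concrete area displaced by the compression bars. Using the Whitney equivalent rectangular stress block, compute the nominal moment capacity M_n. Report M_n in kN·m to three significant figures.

M_n ≈ 1520 kN·m

Assume both tension and compression steel yield.
Net tension couple steel: A_s − A'_s = 4170 mm².
a = (A_s − A'_s) f_y / (0.85 f'_c b) = 1751400/(0.85 × 31 × 305) = 217.92 mm.
c = a/β₁ = 217.92/0.829 = 262.87 mm; ε'_s = 0.003(c − d')/c = 0.0023 ≥ f_y/E_s = 0.0021, so compression steel does yield.
M_n = (A_s − A'_s) f_y (d − a/2) + A'_s f_y (d − d') = [1751400 × (750 − 108.96) + 575400 × (750 − 62)] × 10⁻⁶ = 1122.72 + 395.88 = 1518.60 kN·m.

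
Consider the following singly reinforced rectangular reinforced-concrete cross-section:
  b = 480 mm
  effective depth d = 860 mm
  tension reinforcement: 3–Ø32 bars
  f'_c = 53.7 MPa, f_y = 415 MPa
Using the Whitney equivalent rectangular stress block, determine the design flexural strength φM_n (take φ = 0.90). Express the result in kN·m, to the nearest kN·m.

φM_n ≈ 754 kN·m

A_s = 3 × 804 = 2412 mm².
T = A_s f_y = 2412 × 415 = 1000980 N = 1000.98 kN.
From C = T: a = T/(0.85 f'_c b) = 1000980/(0.85 × 53.7 × 480) = 45.69 mm.
M_n = T(d − a/2) = 1000.98 kN × (860 − 22.845) mm = 837.98 kN·m.
φM_n = 0.90 × 837.98 = 754.18 kN·m.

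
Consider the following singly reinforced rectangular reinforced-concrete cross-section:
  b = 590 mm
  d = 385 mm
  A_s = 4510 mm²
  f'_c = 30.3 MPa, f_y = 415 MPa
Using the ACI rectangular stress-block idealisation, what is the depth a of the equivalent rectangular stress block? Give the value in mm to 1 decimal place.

T = A_s f_y = 4510 × 415 = 1871650 N = 1871.65 kN.
Setting C = 0.85 f'_c a b equal to T: a = 1871650/(0.85 × 30.3 × 590) = 123.2 mm.

a ≈ 123.2 mm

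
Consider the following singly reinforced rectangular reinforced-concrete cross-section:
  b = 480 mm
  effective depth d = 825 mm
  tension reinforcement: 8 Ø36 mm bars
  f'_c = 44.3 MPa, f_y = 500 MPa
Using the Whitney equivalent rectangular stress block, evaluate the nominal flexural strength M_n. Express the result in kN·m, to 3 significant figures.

M_n ≈ 2900 kN·m

A_s = 8 × 1018 = 8144 mm².
T = A_s f_y = 8144 × 500 = 4072000 N = 4072 kN.
From C = T: a = T/(0.85 f'_c b) = 4072000/(0.85 × 44.3 × 480) = 225.29 mm.
M_n = T(d − a/2) = 4072 kN × (825 − 112.645) mm = 2900.71 kN·m.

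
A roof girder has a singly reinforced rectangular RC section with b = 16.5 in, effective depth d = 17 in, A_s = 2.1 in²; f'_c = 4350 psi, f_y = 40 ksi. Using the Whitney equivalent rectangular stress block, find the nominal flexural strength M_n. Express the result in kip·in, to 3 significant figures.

T = A_s f_y = 2.1 × 40 = 84 kips.
a = T/(0.85 f'_c b) = 84/(0.85 × 4.35 × 16.5) = 1.377 in.
M_n = T(d − a/2) = 84 × (17 − 0.6885) = 1370.2 kip·in.

M_n ≈ 1370 kip·in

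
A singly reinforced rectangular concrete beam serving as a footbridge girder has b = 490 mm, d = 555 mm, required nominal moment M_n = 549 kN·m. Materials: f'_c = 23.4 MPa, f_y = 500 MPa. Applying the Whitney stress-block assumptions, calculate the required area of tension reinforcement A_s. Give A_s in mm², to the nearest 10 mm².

With M_n = 0.85 f'_c a b (d − a/2), solve the quadratic for a:
a = d − √(d² − 2M_n/(0.85 f'_c b)) = 555 − √(555² − 2 × 549×10⁶/(0.85 × 23.4 × 490)) = 113.00 mm.
A_s = 0.85 f'_c a b / f_y = 0.85 × 23.4 × 113.00 × 490 / 500 = 2202.6 mm².

A_s ≈ 2200 mm²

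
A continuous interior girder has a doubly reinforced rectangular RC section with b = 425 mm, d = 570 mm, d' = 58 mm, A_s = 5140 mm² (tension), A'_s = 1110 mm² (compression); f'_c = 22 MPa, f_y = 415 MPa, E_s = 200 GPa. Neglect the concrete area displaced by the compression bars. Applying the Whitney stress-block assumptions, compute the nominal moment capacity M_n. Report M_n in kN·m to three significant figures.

Assume both tension and compression steel yield.
Net tension couple steel: A_s − A'_s = 4030 mm².
a = (A_s − A'_s) f_y / (0.85 f'_c b) = 1672450/(0.85 × 22 × 425) = 210.44 mm.
c = a/β₁ = 210.44/0.85 = 247.58 mm; ε'_s = 0.003(c − d')/c = 0.0023 ≥ f_y/E_s = 0.0021, so compression steel does yield.
M_n = (A_s − A'_s) f_y (d − a/2) + A'_s f_y (d − d') = [1672450 × (570 − 105.22) + 460650 × (570 − 58)] × 10⁻⁶ = 777.32 + 235.85 = 1013.17 kN·m.

M_n ≈ 1010 kN·m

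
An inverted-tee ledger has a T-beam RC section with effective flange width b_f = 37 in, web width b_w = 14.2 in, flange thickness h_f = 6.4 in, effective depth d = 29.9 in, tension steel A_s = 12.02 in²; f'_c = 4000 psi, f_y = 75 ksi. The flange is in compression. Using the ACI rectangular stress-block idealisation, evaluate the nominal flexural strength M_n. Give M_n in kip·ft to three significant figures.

Tension: T = A_s f_y = 12.02 × 75 = 901.5 kips.
Try a within the flange: a = T/(0.85 f'_c b_f) = 901.5/(0.85 × 4 × 37) = 7.166 in.
a = 7.166 > h_f = 6.4 in: the block extends into the web. Split into flange-overhang and web parts.
C_f = 0.85 f'_c (b_f − b_w) h_f = 0.85 × 4 × (37 − 14.2) × 6.4 = 496.1 kips.
Remaining web compression depth: a_w = (T − C_f)/(0.85 f'_c b_w) = (901.5 − 496.1)/(0.85 × 4 × 14.2) = 8.397 in.
M_n = C_f(d − h_f/2) + (T − C_f)(d − a_w/2) = 496.1 × (29.9 − 3.2) + 405.4 × (29.9 − 4.1985) = 13245.9 + 10419.4 = 23665.3 kip·in.
M_n = 23665.3/12 = 1972.11 kip·ft.

M_n ≈ 1970 kip·ft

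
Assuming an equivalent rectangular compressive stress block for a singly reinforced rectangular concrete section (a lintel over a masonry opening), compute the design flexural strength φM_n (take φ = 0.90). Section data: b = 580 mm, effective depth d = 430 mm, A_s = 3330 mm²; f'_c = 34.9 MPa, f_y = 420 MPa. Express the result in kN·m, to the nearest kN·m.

T = A_s f_y = 3330 × 420 = 1398600 N = 1398.6 kN.
From C = T: a = T/(0.85 f'_c b) = 1398600/(0.85 × 34.9 × 580) = 81.29 mm.
M_n = T(d − a/2) = 1398.6 kN × (430 − 40.645) mm = 544.55 kN·m.
φM_n = 0.90 × 544.55 = 490.10 kN·m.

φM_n ≈ 490 kN·m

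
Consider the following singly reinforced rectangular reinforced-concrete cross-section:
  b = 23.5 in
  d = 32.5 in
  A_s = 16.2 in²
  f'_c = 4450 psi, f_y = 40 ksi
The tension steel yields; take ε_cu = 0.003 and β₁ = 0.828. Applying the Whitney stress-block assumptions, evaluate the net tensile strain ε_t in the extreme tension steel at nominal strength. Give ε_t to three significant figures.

a = A_s f_y/(0.85 f'_c b) = 7.290 in.
β₁ = 0.828, so c = a/β₁ = 7.290/0.828 = 8.804 in.
From the linear strain diagram with ε_cu = 0.003: ε_t = 0.003 (d − c)/c = 0.003 × (32.5 − 8.804)/8.804 = 0.00807.
Since ε_t ≥ 0.005, the section is tension-controlled.

ε_t ≈ 0.00807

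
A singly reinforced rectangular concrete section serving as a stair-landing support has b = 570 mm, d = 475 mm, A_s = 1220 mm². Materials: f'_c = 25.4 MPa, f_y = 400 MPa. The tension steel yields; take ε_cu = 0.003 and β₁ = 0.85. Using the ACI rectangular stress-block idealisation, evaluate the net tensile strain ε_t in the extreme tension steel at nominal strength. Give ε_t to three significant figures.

ε_t ≈ 0.0275

a = A_s f_y/(0.85 f'_c b) = 39.65 mm.
β₁ = 0.85, so c = a/β₁ = 39.65/0.85 = 46.65 mm.
From the linear strain diagram with ε_cu = 0.003: ε_t = 0.003 (d − c)/c = 0.003 × (475 − 46.65)/46.65 = 0.0275.
Since ε_t ≥ 0.005, the section is tension-controlled.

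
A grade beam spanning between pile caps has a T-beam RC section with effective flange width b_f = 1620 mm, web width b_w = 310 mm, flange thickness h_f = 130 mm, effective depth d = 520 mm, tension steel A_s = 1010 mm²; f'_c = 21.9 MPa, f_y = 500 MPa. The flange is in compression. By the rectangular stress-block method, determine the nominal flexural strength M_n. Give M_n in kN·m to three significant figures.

M_n ≈ 258 kN·m

Tension: T = A_s f_y = 1010 × 500 = 505000 N.
Try a within the flange: a = T/(0.85 f'_c b_f) = 505000/(0.85 × 21.9 × 1620) = 16.75 mm.
Since a = 16.75 ≤ h_f = 130 mm, the stress block lies entirely in the flange; analyse as a rectangular beam of width b_f.
M_n = T(d − a/2) = 505000 × (520 − 8.375) = 258.37 × 10⁶ N·mm.
M_n = 258.37 kN·m.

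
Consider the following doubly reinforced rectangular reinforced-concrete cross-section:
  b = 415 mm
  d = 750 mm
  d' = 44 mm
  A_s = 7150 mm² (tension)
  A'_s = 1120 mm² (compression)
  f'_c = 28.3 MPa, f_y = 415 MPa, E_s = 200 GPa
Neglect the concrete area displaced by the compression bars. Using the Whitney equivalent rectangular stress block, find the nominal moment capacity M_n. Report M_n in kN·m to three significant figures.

Assume both tension and compression steel yield.
Net tension couple steel: A_s − A'_s = 6030 mm².
a = (A_s − A'_s) f_y / (0.85 f'_c b) = 2502450/(0.85 × 28.3 × 415) = 250.68 mm.
c = a/β₁ = 250.68/0.848 = 295.61 mm; ε'_s = 0.003(c − d')/c = 0.0026 ≥ f_y/E_s = 0.0021, so compression steel does yield.
M_n = (A_s − A'_s) f_y (d − a/2) + A'_s f_y (d − d') = [2502450 × (750 − 125.34) + 464800 × (750 − 44)] × 10⁻⁶ = 1563.18 + 328.15 = 1891.33 kN·m.

M_n ≈ 1890 kN·m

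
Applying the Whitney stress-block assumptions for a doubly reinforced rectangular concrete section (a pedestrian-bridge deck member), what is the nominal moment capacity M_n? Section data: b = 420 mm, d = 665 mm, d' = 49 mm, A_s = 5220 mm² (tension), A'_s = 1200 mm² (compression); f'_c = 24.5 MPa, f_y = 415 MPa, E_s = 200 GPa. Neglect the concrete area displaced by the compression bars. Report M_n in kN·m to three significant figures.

M_n ≈ 1260 kN·m

Assume both tension and compression steel yield.
Net tension couple steel: A_s − A'_s = 4020 mm².
a = (A_s − A'_s) f_y / (0.85 f'_c b) = 1668300/(0.85 × 24.5 × 420) = 190.74 mm.
c = a/β₁ = 190.74/0.85 = 224.40 mm; ε'_s = 0.003(c − d')/c = 0.0023 ≥ f_y/E_s = 0.0021, so compression steel does yield.
M_n = (A_s − A'_s) f_y (d − a/2) + A'_s f_y (d − d') = [1668300 × (665 − 95.37) + 498000 × (665 − 49)] × 10⁻⁶ = 950.31 + 306.77 = 1257.08 kN·m.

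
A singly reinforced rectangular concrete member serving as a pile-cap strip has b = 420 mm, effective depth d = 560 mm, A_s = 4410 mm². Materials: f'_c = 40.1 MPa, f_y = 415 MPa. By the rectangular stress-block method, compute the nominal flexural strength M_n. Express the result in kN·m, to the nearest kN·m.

M_n ≈ 908 kN·m

T = A_s f_y = 4410 × 415 = 1830150 N = 1830.15 kN.
From C = T: a = T/(0.85 f'_c b) = 1830150/(0.85 × 40.1 × 420) = 127.84 mm.
M_n = T(d − a/2) = 1830.15 kN × (560 − 63.92) mm = 907.90 kN·m.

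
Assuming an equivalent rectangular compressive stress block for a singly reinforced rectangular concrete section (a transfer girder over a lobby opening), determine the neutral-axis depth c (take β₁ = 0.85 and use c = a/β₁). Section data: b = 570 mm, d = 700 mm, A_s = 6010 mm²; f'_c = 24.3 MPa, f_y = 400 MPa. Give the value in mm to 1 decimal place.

T = A_s f_y = 6010 × 400 = 2404000 N = 2404 kN.
Setting C = 0.85 f'_c a b equal to T: a = 2404000/(0.85 × 24.3 × 570) = 204.190 mm.
With β₁ = 0.85, c = a/β₁ = 204.190/0.85 = 240.2 mm.

c ≈ 240.2 mm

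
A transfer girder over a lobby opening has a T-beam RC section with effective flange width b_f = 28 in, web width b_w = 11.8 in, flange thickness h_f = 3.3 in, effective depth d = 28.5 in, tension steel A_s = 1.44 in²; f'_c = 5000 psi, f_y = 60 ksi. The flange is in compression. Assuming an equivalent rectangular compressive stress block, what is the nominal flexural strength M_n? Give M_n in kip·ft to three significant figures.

Tension: T = A_s f_y = 1.44 × 60 = 86.4 kips.
Try a within the flange: a = T/(0.85 f'_c b_f) = 86.4/(0.85 × 5 × 28) = 0.726 in.
Since a = 0.726 ≤ h_f = 3.3 in, the stress block lies entirely in the flange; analyse as a rectangular beam of width b_f.
M_n = T(d − a/2) = 86.4 × (28.5 − 0.363) = 2431.0 kip·in.
M_n = 2431.0/12 = 202.58 kip·ft.

M_n ≈ 203 kip·ft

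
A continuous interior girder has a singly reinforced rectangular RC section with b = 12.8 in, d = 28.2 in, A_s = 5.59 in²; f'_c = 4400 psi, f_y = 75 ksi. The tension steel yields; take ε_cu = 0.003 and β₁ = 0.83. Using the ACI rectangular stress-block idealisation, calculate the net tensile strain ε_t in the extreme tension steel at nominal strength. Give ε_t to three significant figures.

a = A_s f_y/(0.85 f'_c b) = 8.758 in.
β₁ = 0.83, so c = a/β₁ = 8.758/0.83 = 10.552 in.
From the linear strain diagram with ε_cu = 0.003: ε_t = 0.003 (d − c)/c = 0.003 × (28.2 − 10.552)/10.552 = 0.00502.
Since ε_t ≥ 0.005, the section is tension-controlled.

ε_t ≈ 0.00502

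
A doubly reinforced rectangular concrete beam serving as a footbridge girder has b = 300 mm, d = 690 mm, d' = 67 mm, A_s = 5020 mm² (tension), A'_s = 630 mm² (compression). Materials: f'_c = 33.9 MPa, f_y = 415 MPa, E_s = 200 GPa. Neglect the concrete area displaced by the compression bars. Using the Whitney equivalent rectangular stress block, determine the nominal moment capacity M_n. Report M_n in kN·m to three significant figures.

M_n ≈ 1230 kN·m

Assume both tension and compression steel yield.
Net tension couple steel: A_s − A'_s = 4390 mm².
a = (A_s − A'_s) f_y / (0.85 f'_c b) = 1821850/(0.85 × 33.9 × 300) = 210.75 mm.
c = a/β₁ = 210.75/0.808 = 260.83 mm; ε'_s = 0.003(c − d')/c = 0.0022 ≥ f_y/E_s = 0.0021, so compression steel does yield.
M_n = (A_s − A'_s) f_y (d − a/2) + A'_s f_y (d − d') = [1821850 × (690 − 105.375) + 261450 × (690 − 67)] × 10⁻⁶ = 1065.10 + 162.88 = 1227.98 kN·m.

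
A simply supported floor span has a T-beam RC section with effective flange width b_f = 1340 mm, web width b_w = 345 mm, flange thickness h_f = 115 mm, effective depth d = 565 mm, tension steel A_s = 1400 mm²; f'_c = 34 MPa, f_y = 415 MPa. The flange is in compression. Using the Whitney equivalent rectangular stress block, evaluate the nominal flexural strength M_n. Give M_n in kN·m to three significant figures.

M_n ≈ 324 kN·m

Tension: T = A_s f_y = 1400 × 415 = 581000 N.
Try a within the flange: a = T/(0.85 f'_c b_f) = 581000/(0.85 × 34 × 1340) = 15.00 mm.
Since a = 15.00 ≤ h_f = 115 mm, the stress block lies entirely in the flange; analyse as a rectangular beam of width b_f.
M_n = T(d − a/2) = 581000 × (565 − 7.5) = 323.91 × 10⁶ N·mm.
M_n = 323.91 kN·m.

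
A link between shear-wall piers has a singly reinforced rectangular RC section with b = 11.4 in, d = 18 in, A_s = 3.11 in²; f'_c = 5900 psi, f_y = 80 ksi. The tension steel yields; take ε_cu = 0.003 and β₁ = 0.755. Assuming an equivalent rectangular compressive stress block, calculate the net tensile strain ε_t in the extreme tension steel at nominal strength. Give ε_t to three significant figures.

a = A_s f_y/(0.85 f'_c b) = 4.352 in.
β₁ = 0.755, so c = a/β₁ = 4.352/0.755 = 5.764 in.
From the linear strain diagram with ε_cu = 0.003: ε_t = 0.003 (d − c)/c = 0.003 × (18 − 5.764)/5.764 = 0.00637.
Since ε_t ≥ 0.005, the section is tension-controlled.

ε_t ≈ 0.00637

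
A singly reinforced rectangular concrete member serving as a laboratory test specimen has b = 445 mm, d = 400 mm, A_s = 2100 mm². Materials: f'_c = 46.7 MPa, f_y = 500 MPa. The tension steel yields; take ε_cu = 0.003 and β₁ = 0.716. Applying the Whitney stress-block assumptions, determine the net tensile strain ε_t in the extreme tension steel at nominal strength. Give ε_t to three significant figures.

ε_t ≈ 0.0115

a = A_s f_y/(0.85 f'_c b) = 59.44 mm.
β₁ = 0.716, so c = a/β₁ = 59.44/0.716 = 83.02 mm.
From the linear strain diagram with ε_cu = 0.003: ε_t = 0.003 (d − c)/c = 0.003 × (400 − 83.02)/83.02 = 0.0115.
Since ε_t ≥ 0.005, the section is tension-controlled.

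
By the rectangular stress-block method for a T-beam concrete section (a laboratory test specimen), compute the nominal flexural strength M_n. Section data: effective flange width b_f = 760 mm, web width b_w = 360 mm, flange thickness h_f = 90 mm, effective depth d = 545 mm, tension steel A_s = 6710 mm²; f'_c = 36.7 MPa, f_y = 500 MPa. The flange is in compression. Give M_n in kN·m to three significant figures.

Tension: T = A_s f_y = 6710 × 500 = 3355000 N.
Try a within the flange: a = T/(0.85 f'_c b_f) = 3355000/(0.85 × 36.7 × 760) = 141.51 mm.
a = 141.51 > h_f = 90 mm: the block extends into the web. Split into flange-overhang and web parts.
C_f = 0.85 f'_c (b_f − b_w) h_f = 0.85 × 36.7 × (760 − 360) × 90 = 1123020 N.
Remaining web compression depth: a_w = (T − C_f)/(0.85 f'_c b_w) = (3355000 − 1123020)/(0.85 × 36.7 × 360) = 198.75 mm.
M_n = C_f(d − h_f/2) + (T − C_f)(d − a_w/2) = 1123020 × (545 − 45) + 2231980 × (545 − 99.375) = 561.51 + 994.63 = 1556.14 × 10⁶ N·mm.
M_n = 1556.14 kN·m.

M_n ≈ 1560 kN·m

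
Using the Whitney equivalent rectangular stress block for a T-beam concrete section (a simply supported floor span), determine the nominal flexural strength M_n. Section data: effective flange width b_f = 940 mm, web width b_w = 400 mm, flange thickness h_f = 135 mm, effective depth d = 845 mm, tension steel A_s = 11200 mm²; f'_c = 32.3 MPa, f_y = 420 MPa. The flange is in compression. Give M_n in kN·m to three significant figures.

M_n ≈ 3510 kN·m

Tension: T = A_s f_y = 11200 × 420 = 4704000 N.
Try a within the flange: a = T/(0.85 f'_c b_f) = 4704000/(0.85 × 32.3 × 940) = 182.27 mm.
a = 182.27 > h_f = 135 mm: the block extends into the web. Split into flange-overhang and web parts.
C_f = 0.85 f'_c (b_f − b_w) h_f = 0.85 × 32.3 × (940 − 400) × 135 = 2001470 N.
Remaining web compression depth: a_w = (T − C_f)/(0.85 f'_c b_w) = (4704000 − 2001470)/(0.85 × 32.3 × 400) = 246.09 mm.
M_n = C_f(d − h_f/2) + (T − C_f)(d − a_w/2) = 2001470 × (845 − 67.5) + 2702530 × (845 − 123.045) = 1556.14 + 1951.11 = 3507.25 × 10⁶ N·mm.
M_n = 3507.25 kN·m.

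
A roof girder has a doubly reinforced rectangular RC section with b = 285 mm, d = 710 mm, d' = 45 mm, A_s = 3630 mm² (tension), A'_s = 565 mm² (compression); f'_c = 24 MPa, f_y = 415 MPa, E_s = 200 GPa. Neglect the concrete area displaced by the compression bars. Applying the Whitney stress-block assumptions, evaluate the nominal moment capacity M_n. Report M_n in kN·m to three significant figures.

Assume both tension and compression steel yield.
Net tension couple steel: A_s − A'_s = 3065 mm².
a = (A_s − A'_s) f_y / (0.85 f'_c b) = 1271975/(0.85 × 24 × 285) = 218.78 mm.
c = a/β₁ = 218.78/0.85 = 257.39 mm; ε'_s = 0.003(c − d')/c = 0.0025 ≥ f_y/E_s = 0.0021, so compression steel does yield.
M_n = (A_s − A'_s) f_y (d − a/2) + A'_s f_y (d − d') = [1271975 × (710 − 109.39) + 234475 × (710 − 45)] × 10⁻⁶ = 763.96 + 155.93 = 919.89 kN·m.

M_n ≈ 920 kN·m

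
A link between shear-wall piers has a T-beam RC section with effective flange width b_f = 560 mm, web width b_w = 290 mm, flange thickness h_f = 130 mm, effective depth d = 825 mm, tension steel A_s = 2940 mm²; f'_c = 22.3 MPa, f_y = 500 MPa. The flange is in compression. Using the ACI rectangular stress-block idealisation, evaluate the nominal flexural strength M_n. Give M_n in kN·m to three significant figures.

M_n ≈ 1110 kN·m

Tension: T = A_s f_y = 2940 × 500 = 1470000 N.
Try a within the flange: a = T/(0.85 f'_c b_f) = 1470000/(0.85 × 22.3 × 560) = 138.49 mm.
a = 138.49 > h_f = 130 mm: the block extends into the web. Split into flange-overhang and web parts.
C_f = 0.85 f'_c (b_f − b_w) h_f = 0.85 × 22.3 × (560 − 290) × 130 = 665321 N.
Remaining web compression depth: a_w = (T − C_f)/(0.85 f'_c b_w) = (1470000 − 665321)/(0.85 × 22.3 × 290) = 146.39 mm.
M_n = C_f(d − h_f/2) + (T − C_f)(d − a_w/2) = 665321 × (825 − 65) + 804679 × (825 − 73.195) = 505.64 + 604.96 = 1110.60 × 10⁶ N·mm.
M_n = 1110.60 kN·m.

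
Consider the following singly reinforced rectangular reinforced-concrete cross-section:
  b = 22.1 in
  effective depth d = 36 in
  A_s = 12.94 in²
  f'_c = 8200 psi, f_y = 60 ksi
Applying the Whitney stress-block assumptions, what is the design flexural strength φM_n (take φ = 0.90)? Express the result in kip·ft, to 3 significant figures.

φM_n ≈ 1950 kip·ft

T = A_s f_y = 12.94 × 60 = 776.4 kips.
a = T/(0.85 f'_c b) = 776.4/(0.85 × 8.2 × 22.1) = 5.040 in.
M_n = T(d − a/2) = 776.4 × (36 − 2.52) = 25993.9 kip·in = 25993.9/12 = 2166.16 kip·ft.
φM_n = 0.90 × 2166.16 = 1949.54 kip·ft.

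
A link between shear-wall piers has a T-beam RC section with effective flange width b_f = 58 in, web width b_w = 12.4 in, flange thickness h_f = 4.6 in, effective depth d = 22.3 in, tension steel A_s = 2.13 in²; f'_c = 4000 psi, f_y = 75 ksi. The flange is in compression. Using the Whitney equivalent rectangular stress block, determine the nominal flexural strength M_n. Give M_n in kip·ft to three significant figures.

Tension: T = A_s f_y = 2.13 × 75 = 159.75 kips.
Try a within the flange: a = T/(0.85 f'_c b_f) = 159.75/(0.85 × 4 × 58) = 0.810 in.
Since a = 0.810 ≤ h_f = 4.6 in, the stress block lies entirely in the flange; analyse as a rectangular beam of width b_f.
M_n = T(d − a/2) = 159.75 × (22.3 − 0.405) = 3497.7 kip·in.
M_n = 3497.7/12 = 291.48 kip·ft.

M_n ≈ 291 kip·ft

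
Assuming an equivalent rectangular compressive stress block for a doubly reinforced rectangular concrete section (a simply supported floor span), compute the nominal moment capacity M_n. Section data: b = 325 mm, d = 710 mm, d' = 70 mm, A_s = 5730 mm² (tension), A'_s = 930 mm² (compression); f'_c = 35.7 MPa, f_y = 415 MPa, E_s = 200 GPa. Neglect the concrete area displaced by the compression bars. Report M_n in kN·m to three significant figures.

Assume both tension and compression steel yield.
Net tension couple steel: A_s − A'_s = 4800 mm².
a = (A_s − A'_s) f_y / (0.85 f'_c b) = 1992000/(0.85 × 35.7 × 325) = 201.98 mm.
c = a/β₁ = 201.98/0.795 = 254.06 mm; ε'_s = 0.003(c − d')/c = 0.0022 ≥ f_y/E_s = 0.0021, so compression steel does yield.
M_n = (A_s − A'_s) f_y (d − a/2) + A'_s f_y (d − d') = [1992000 × (710 − 100.99) + 385950 × (710 − 70)] × 10⁻⁶ = 1213.15 + 247.01 = 1460.16 kN·m.

M_n ≈ 1460 kN·m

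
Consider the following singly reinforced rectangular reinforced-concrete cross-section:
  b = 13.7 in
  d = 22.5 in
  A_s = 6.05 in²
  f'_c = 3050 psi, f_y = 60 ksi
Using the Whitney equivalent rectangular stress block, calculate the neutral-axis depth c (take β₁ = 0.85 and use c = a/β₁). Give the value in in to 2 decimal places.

T = A_s f_y = 6.05 × 60 = 363 kips.
a = T/(0.85 f'_c b) = 363/(0.85 × 3.05 × 13.7) = 10.2204 in.
With β₁ = 0.85, c = a/β₁ = 10.2204/0.85 = 12.02 in.

c ≈ 12.02 in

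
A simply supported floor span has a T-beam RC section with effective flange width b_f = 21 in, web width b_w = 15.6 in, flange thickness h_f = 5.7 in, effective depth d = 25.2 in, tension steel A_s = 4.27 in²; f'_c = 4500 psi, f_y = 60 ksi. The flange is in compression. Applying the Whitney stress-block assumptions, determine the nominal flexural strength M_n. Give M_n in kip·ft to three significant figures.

M_n ≈ 504 kip·ft

Tension: T = A_s f_y = 4.27 × 60 = 256.2 kips.
Try a within the flange: a = T/(0.85 f'_c b_f) = 256.2/(0.85 × 4.5 × 21) = 3.190 in.
Since a = 3.190 ≤ h_f = 5.7 in, the stress block lies entirely in the flange; analyse as a rectangular beam of width b_f.
M_n = T(d − a/2) = 256.2 × (25.2 − 1.595) = 6047.6 kip·in.
M_n = 6047.6/12 = 503.97 kip·ft.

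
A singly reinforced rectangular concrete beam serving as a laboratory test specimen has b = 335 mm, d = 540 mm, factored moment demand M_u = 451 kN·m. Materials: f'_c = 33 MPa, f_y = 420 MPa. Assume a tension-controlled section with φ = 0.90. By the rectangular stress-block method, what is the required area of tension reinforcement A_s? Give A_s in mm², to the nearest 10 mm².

M_n = M_u/φ = 451/0.90 = 501.111 kN·m.
With M_n = 0.85 f'_c a b (d − a/2), solve the quadratic for a:
a = d − √(d² − 2M_n/(0.85 f'_c b)) = 540 − √(540² − 2 × 501.111×10⁶/(0.85 × 33 × 335)) = 109.95 mm.
A_s = 0.85 f'_c a b / f_y = 0.85 × 33 × 109.95 × 335 / 420 = 2459.9 mm².

A_s ≈ 2460 mm²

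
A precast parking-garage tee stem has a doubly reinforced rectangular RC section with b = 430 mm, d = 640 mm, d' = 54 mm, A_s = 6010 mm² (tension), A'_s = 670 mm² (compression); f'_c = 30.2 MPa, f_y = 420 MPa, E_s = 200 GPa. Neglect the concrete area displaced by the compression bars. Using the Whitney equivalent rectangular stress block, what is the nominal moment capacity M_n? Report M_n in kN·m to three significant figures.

M_n ≈ 1370 kN·m

Assume both tension and compression steel yield.
Net tension couple steel: A_s − A'_s = 5340 mm².
a = (A_s − A'_s) f_y / (0.85 f'_c b) = 2242800/(0.85 × 30.2 × 430) = 203.19 mm.
c = a/β₁ = 203.19/0.834 = 243.63 mm; ε'_s = 0.003(c − d')/c = 0.0023 ≥ f_y/E_s = 0.0021, so compression steel does yield.
M_n = (A_s − A'_s) f_y (d − a/2) + A'_s f_y (d − d') = [2242800 × (640 − 101.595) + 281400 × (640 − 54)] × 10⁻⁶ = 1207.53 + 164.90 = 1372.43 kN·m.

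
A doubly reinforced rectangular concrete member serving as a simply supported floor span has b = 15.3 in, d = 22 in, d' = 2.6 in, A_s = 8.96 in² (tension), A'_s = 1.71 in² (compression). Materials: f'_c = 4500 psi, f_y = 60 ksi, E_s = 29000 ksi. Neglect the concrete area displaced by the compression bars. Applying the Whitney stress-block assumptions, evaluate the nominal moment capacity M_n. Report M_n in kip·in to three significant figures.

Assume both steels yield.
a = (A_s − A'_s) f_y/(0.85 f'_c b) = (8.96 − 1.71) × 60/(0.85 × 4.5 × 15.3) = 7.433 in.
c = a/β₁ = 7.433/0.825 = 9.010 in; ε'_s = 0.003(c − d')/c = 0.0021 ≥ ε_y = 0.0021, so the compression steel yields.
M_n = (A_s − A'_s) f_y (d − a/2) + A'_s f_y (d − d') = 435 × (22 − 3.7165) + 102.6 × (22 − 2.6) = 7953.3 + 1990.4 = 9943.7 kip·in.

M_n ≈ 9940 kip·in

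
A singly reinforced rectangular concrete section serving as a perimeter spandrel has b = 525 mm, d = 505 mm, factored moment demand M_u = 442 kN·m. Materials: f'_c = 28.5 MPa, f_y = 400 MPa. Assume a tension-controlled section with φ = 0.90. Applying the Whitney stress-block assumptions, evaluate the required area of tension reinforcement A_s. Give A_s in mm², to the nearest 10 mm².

A_s ≈ 2650 mm²

M_n = M_u/φ = 442/0.90 = 491.111 kN·m.
With M_n = 0.85 f'_c a b (d − a/2), solve the quadratic for a:
a = d − √(d² − 2M_n/(0.85 f'_c b)) = 505 − √(505² − 2 × 491.111×10⁶/(0.85 × 28.5 × 525)) = 83.34 mm.
A_s = 0.85 f'_c a b / f_y = 0.85 × 28.5 × 83.34 × 525 / 400 = 2649.8 mm².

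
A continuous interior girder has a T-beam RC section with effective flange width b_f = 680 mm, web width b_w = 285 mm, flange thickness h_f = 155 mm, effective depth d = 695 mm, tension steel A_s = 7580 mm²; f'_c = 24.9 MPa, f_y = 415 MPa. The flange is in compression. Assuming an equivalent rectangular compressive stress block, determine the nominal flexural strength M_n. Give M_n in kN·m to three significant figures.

M_n ≈ 1800 kN·m

Tension: T = A_s f_y = 7580 × 415 = 3145700 N.
Try a within the flange: a = T/(0.85 f'_c b_f) = 3145700/(0.85 × 24.9 × 680) = 218.57 mm.
a = 218.57 > h_f = 155 mm: the block extends into the web. Split into flange-overhang and web parts.
C_f = 0.85 f'_c (b_f − b_w) h_f = 0.85 × 24.9 × (680 − 285) × 155 = 1295827 N.
Remaining web compression depth: a_w = (T − C_f)/(0.85 f'_c b_w) = (3145700 − 1295827)/(0.85 × 24.9 × 285) = 306.68 mm.
M_n = C_f(d − h_f/2) + (T − C_f)(d − a_w/2) = 1295827 × (695 − 77.5) + 1849873 × (695 − 153.34) = 800.17 + 1002.00 = 1802.17 × 10⁶ N·mm.
M_n = 1802.17 kN·m.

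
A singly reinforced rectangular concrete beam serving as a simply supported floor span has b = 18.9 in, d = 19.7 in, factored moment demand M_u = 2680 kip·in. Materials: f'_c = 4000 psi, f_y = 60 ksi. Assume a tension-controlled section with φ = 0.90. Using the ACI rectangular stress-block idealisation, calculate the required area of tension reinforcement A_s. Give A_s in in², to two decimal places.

M_n = M_u/φ = 2680/0.90 = 2977.78 kip·in.
From M_n = 0.85 f'_c a b (d − a/2):
a = d − √(d² − 2M_n/(0.85 f'_c b)) = 19.7 − √(19.7² − 2 × 2977.78/(0.85 × 4 × 18.9)) = 2.512 in.
A_s = 0.85 f'_c a b / f_y = 0.85 × 4 × 2.512 × 18.9 / 60 = 2.690 in².

A_s ≈ 2.69 in²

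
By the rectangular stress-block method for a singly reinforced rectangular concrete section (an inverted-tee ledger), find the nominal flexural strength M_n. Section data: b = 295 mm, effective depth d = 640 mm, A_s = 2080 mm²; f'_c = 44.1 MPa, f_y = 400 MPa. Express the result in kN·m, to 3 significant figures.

M_n ≈ 501 kN·m

T = A_s f_y = 2080 × 400 = 832000 N = 832 kN.
From C = T: a = T/(0.85 f'_c b) = 832000/(0.85 × 44.1 × 295) = 75.24 mm.
M_n = T(d − a/2) = 832 kN × (640 − 37.62) mm = 501.18 kN·m.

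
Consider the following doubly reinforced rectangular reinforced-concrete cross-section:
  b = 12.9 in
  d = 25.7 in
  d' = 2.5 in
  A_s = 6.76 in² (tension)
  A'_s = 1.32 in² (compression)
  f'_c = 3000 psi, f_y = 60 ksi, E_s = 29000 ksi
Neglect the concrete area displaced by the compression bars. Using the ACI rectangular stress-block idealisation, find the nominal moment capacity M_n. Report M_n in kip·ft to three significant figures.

M_n ≈ 717 kip·ft

Assume both steels yield.
a = (A_s − A'_s) f_y/(0.85 f'_c b) = (6.76 − 1.32) × 60/(0.85 × 3 × 12.9) = 9.922 in.
c = a/β₁ = 9.922/0.85 = 11.673 in; ε'_s = 0.003(c − d')/c = 0.0024 ≥ ε_y = 0.0021, so the compression steel yields.
M_n = (A_s − A'_s) f_y (d − a/2) + A'_s f_y (d − d') = 326.4 × (25.7 − 4.961) + 79.2 × (25.7 − 2.5) = 6769.2 + 1837.4 = 8606.6 kip·in = 8606.6/12 = 717.22 kip·ft.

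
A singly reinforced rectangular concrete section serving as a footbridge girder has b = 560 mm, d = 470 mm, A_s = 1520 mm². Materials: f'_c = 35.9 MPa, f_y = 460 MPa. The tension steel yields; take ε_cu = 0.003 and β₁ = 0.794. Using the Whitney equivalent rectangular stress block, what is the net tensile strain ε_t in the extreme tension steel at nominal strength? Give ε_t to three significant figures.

ε_t ≈ 0.0244

a = A_s f_y/(0.85 f'_c b) = 40.92 mm.
β₁ = 0.794, so c = a/β₁ = 40.92/0.794 = 51.54 mm.
From the linear strain diagram with ε_cu = 0.003: ε_t = 0.003 (d − c)/c = 0.003 × (470 − 51.54)/51.54 = 0.0244.
Since ε_t ≥ 0.005, the section is tension-controlled.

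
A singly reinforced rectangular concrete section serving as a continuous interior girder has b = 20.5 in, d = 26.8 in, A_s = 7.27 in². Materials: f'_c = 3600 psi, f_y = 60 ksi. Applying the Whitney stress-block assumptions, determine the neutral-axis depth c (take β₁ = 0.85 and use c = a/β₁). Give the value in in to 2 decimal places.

T = A_s f_y = 7.27 × 60 = 436.2 kips.
a = T/(0.85 f'_c b) = 436.2/(0.85 × 3.6 × 20.5) = 6.9536 in.
With β₁ = 0.85, c = a/β₁ = 6.9536/0.85 = 8.18 in.

c ≈ 8.18 in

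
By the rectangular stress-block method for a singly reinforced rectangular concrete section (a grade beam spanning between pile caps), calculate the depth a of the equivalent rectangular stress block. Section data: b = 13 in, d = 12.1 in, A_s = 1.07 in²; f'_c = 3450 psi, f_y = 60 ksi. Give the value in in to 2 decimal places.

T = A_s f_y = 1.07 × 60 = 64.2 kips.
a = T/(0.85 f'_c b) = 64.2/(0.85 × 3.45 × 13) = 1.68 in.

a ≈ 1.68 in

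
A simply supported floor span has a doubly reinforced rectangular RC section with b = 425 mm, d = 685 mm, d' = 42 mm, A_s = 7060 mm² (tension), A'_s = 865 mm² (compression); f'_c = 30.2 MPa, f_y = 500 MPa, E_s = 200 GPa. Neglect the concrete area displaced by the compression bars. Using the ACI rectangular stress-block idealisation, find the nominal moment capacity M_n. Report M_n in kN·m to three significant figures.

Assume both tension and compression steel yield.
Net tension couple steel: A_s − A'_s = 6195 mm².
a = (A_s − A'_s) f_y / (0.85 f'_c b) = 3097500/(0.85 × 30.2 × 425) = 283.92 mm.
c = a/β₁ = 283.92/0.834 = 340.43 mm; ε'_s = 0.003(c − d')/c = 0.0026 ≥ f_y/E_s = 0.0025, so compression steel does yield.
M_n = (A_s − A'_s) f_y (d − a/2) + A'_s f_y (d − d') = [3097500 × (685 − 141.96) + 432500 × (685 − 42)] × 10⁻⁶ = 1682.07 + 278.10 = 1960.17 kN·m.

M_n ≈ 1960 kN·m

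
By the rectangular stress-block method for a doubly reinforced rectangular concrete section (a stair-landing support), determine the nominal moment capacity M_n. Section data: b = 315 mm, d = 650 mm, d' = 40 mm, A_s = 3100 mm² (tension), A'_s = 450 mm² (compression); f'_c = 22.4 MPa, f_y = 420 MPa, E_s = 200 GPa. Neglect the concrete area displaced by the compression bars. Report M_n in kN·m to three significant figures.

M_n ≈ 735 kN·m

Assume both tension and compression steel yield.
Net tension couple steel: A_s − A'_s = 2650 mm².
a = (A_s − A'_s) f_y / (0.85 f'_c b) = 1113000/(0.85 × 22.4 × 315) = 185.57 mm.
c = a/β₁ = 185.57/0.85 = 218.32 mm; ε'_s = 0.003(c − d')/c = 0.0025 ≥ f_y/E_s = 0.0021, so compression steel does yield.
M_n = (A_s − A'_s) f_y (d − a/2) + A'_s f_y (d − d') = [1113000 × (650 − 92.785) + 189000 × (650 − 40)] × 10⁻⁶ = 620.18 + 115.29 = 735.47 kN·m.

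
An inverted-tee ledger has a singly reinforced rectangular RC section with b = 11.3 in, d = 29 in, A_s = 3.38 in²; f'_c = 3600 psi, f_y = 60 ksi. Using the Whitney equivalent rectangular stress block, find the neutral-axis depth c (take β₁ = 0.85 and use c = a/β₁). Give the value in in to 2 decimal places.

T = A_s f_y = 3.38 × 60 = 202.8 kips.
a = T/(0.85 f'_c b) = 202.8/(0.85 × 3.6 × 11.3) = 5.8650 in.
With β₁ = 0.85, c = a/β₁ = 5.8650/0.85 = 6.90 in.

c ≈ 6.90 in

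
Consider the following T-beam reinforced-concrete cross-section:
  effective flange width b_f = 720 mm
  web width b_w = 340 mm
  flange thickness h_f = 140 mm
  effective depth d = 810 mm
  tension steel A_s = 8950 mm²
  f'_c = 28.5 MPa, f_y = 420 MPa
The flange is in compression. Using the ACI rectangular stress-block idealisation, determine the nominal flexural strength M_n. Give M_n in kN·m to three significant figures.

Tension: T = A_s f_y = 8950 × 420 = 3759000 N.
Try a within the flange: a = T/(0.85 f'_c b_f) = 3759000/(0.85 × 28.5 × 720) = 215.51 mm.
a = 215.51 > h_f = 140 mm: the block extends into the web. Split into flange-overhang and web parts.
C_f = 0.85 f'_c (b_f − b_w) h_f = 0.85 × 28.5 × (720 − 340) × 140 = 1288770 N.
Remaining web compression depth: a_w = (T − C_f)/(0.85 f'_c b_w) = (3759000 − 1288770)/(0.85 × 28.5 × 340) = 299.91 mm.
M_n = C_f(d − h_f/2) + (T − C_f)(d − a_w/2) = 1288770 × (810 − 70) + 2470230 × (810 − 149.955) = 953.69 + 1630.46 = 2584.15 × 10⁶ N·mm.
M_n = 2584.15 kN·m.

M_n ≈ 2580 kN·m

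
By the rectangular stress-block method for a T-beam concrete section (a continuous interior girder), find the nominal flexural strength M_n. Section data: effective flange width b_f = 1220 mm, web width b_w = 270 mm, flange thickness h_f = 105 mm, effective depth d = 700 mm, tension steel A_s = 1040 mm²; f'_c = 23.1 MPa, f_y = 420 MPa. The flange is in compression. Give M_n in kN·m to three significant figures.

Tension: T = A_s f_y = 1040 × 420 = 436800 N.
Try a within the flange: a = T/(0.85 f'_c b_f) = 436800/(0.85 × 23.1 × 1220) = 18.23 mm.
Since a = 18.23 ≤ h_f = 105 mm, the stress block lies entirely in the flange; analyse as a rectangular beam of width b_f.
M_n = T(d − a/2) = 436800 × (700 − 9.115) = 301.78 × 10⁶ N·mm.
M_n = 301.78 kN·m.

M_n ≈ 302 kN·m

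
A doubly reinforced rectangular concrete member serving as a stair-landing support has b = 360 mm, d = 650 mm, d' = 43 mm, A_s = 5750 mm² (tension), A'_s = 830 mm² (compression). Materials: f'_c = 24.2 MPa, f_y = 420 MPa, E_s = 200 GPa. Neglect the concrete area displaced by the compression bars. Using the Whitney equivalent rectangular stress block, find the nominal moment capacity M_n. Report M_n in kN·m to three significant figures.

M_n ≈ 1270 kN·m

Assume both tension and compression steel yield.
Net tension couple steel: A_s − A'_s = 4920 mm².
a = (A_s − A'_s) f_y / (0.85 f'_c b) = 2066400/(0.85 × 24.2 × 360) = 279.05 mm.
c = a/β₁ = 279.05/0.85 = 328.29 mm; ε'_s = 0.003(c − d')/c = 0.0026 ≥ f_y/E_s = 0.0021, so compression steel does yield.
M_n = (A_s − A'_s) f_y (d − a/2) + A'_s f_y (d − d') = [2066400 × (650 − 139.525) + 348600 × (650 − 43)] × 10⁻⁶ = 1054.85 + 211.60 = 1266.45 kN·m.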